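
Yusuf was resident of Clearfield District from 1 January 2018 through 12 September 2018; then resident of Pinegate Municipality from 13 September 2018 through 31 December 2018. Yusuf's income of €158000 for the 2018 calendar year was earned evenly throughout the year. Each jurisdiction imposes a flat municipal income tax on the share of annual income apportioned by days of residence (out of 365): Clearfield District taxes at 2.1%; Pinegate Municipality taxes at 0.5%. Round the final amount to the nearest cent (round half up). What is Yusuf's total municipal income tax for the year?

€2556.14

Clearfield District, 1 January – 12 September 2018: 255 days → €158000 × 2.1% × 255/365 = €2318.0548
Pinegate Municipality, 13 September – 31 December 2018: 110 days → €158000 × 0.5% × 110/365 = €238.0822
Total = €2556.1370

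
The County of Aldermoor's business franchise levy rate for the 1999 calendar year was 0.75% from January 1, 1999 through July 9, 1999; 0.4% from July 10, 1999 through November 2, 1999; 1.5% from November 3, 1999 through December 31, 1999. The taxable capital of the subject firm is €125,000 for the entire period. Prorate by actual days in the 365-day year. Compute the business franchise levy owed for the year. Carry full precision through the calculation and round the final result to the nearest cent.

€950.00

January 1 – July 9, 1999: 190 days at 0.75% → €125,000 × 0.75% × 190/365 = €488.0137
July 10 – November 2, 1999: 116 days at 0.4% → €125,000 × 0.4% × 116/365 = €158.9041
November 3 – December 31, 1999: 59 days at 1.5% → €125,000 × 1.5% × 59/365 = €303.0822
Total = €950.0000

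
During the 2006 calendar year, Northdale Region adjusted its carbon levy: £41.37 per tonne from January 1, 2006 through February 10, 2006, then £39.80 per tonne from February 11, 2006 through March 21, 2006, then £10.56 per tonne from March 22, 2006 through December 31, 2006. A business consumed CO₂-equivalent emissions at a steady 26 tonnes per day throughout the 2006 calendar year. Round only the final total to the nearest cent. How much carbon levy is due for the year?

£162,707.22

January 1 – February 10, 2006: 41 days × 26 tonnes/day = 1,066 tonnes at £41.37/tonne → £44,100.42
February 11 – March 21, 2006: 39 days × 26 tonnes/day = 1,014 tonnes at £39.80/tonne → £40,357.20
March 22 – December 31, 2006: 285 days × 26 tonnes/day = 7,410 tonnes at £10.56/tonne → £78,249.60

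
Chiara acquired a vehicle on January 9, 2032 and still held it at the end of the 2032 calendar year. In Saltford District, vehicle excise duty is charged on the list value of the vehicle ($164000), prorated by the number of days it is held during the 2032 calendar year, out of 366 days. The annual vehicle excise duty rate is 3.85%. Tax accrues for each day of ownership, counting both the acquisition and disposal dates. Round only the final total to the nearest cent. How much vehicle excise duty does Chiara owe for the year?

Days held (January 9 – December 31, 2032): 358 out of 366
Tax = $164000 × 3.85% × 358/366 = $6175.9891

$6175.99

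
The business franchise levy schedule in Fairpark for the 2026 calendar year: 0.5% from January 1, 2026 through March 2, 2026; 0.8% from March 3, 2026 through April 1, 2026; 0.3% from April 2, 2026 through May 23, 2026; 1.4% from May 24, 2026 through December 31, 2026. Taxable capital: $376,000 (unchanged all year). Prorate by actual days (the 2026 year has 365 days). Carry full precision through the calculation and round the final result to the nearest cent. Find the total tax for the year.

$3,923.79

January 1 – March 2, 2026: 61 days at 0.5% → $376,000 × 0.5% × 61/365 = $314.1918
March 3 – April 1, 2026: 30 days at 0.8% → $376,000 × 0.8% × 30/365 = $247.2329
April 2 – May 23, 2026: 52 days at 0.3% → $376,000 × 0.3% × 52/365 = $160.7014
May 24 – December 31, 2026: 222 days at 1.4% → $376,000 × 1.4% × 222/365 = $3,201.6658
Total = $3,923.7918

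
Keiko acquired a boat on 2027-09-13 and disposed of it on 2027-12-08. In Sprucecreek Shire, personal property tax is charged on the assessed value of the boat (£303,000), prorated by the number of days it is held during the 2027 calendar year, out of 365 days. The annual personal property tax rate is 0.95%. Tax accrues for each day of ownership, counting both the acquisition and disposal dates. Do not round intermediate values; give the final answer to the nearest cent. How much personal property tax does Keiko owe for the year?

£686.11

Days held (2027-09-13 to 2027-12-08): 87 out of 365
Tax = £303,000 × 0.95% × 87/365 = £686.1082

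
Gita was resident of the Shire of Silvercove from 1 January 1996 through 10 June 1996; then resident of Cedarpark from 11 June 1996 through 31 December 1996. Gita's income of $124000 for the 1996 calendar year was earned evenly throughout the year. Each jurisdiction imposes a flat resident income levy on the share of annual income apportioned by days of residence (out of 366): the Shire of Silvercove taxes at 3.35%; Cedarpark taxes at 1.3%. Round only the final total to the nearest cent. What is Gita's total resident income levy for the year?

$2737.15

The Shire of Silvercove, 1 January – 10 June 1996: 162 days → $124000 × 3.35% × 162/366 = $1838.6557
Cedarpark, 11 June – 31 December 1996: 204 days → $124000 × 1.3% × 204/366 = $898.4918
Total = $2737.1475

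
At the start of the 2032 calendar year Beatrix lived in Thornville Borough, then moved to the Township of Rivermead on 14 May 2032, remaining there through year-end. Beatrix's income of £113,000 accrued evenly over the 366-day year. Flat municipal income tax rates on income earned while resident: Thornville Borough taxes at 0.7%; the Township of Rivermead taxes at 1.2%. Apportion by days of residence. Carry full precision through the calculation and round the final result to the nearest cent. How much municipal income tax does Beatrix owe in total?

Thornville Borough, 1 January – 13 May 2032: 134 days → £113,000 × 0.7% × 134/366 = £289.6011
The Township of Rivermead, 14 May – 31 December 2032: 232 days → £113,000 × 1.2% × 232/366 = £859.5410
Total = £1,149.1421

£1,149.14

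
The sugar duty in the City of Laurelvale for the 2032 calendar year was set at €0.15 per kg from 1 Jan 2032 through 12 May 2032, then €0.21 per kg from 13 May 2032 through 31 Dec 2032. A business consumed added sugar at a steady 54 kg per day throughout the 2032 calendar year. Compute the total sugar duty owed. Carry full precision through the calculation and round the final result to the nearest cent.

€3,719.52

1 Jan – 12 May 2032: 133 days × 54 kg/day = 7,182 kg at €0.15/kg → €1,077.30
13 May – 31 Dec 2032: 233 days × 54 kg/day = 12,582 kg at €0.21/kg → €2,642.22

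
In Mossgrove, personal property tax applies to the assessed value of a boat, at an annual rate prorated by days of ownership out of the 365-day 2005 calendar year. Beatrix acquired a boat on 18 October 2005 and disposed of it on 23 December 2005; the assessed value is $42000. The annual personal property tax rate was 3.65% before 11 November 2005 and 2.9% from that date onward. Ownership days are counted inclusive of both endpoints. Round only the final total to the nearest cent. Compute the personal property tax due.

$244.29

18 October – 10 November 2005: 24 days at 3.65% → $42000 × 3.65% × 24/365 = $100.8000
11 November – 23 December 2005: 43 days at 2.9% → $42000 × 2.9% × 43/365 = $143.4904
Total = $244.2904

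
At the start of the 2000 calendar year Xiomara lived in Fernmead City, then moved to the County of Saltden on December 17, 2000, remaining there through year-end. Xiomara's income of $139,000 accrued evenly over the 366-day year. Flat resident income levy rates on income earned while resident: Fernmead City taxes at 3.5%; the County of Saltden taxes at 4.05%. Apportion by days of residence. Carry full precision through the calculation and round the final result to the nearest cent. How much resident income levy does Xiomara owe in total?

$4,896.33

Fernmead City, January 1 – December 16, 2000: 351 days → $139,000 × 3.5% × 351/366 = $4,665.6148
The County of Saltden, December 17 – December 31, 2000: 15 days → $139,000 × 4.05% × 15/366 = $230.7172
Total = $4,896.3320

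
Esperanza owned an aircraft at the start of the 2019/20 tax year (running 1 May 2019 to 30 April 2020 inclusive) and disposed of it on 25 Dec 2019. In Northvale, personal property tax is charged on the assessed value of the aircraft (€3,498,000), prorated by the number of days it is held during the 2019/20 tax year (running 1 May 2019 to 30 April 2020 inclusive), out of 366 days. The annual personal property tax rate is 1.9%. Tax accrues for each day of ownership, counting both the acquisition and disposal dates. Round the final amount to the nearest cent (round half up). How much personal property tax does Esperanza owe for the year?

€43,400.05

Days held (1 May – 25 Dec 2019): 239 out of 366
Tax = €3,498,000 × 1.9% × 239/366 = €43,400.0492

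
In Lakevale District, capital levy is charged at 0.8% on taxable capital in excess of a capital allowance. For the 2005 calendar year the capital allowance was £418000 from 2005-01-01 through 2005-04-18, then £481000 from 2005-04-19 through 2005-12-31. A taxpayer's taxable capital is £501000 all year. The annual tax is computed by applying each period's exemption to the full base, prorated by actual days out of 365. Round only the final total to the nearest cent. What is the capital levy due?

£309.13

2005-01-01 to 2005-04-18: 108 days, exemption £418000 → (£501000 − £418000) × 0.8% × 108/365 = £196.4712
2005-04-19 to 2005-12-31: 257 days, exemption £481000 → (£501000 − £481000) × 0.8% × 257/365 = £112.6575
Total = £309.1288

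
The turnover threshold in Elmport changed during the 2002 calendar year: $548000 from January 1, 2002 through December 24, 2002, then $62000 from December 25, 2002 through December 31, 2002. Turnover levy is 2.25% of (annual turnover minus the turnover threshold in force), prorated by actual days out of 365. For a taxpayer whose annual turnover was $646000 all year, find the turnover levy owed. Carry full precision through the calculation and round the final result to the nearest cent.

January 1 – December 24, 2002: 358 days, exemption $548000 → ($646000 − $548000) × 2.25% × 358/365 = $2162.7123
December 25 – December 31, 2002: 7 days, exemption $62000 → ($646000 − $62000) × 2.25% × 7/365 = $252.0000
Total = $2414.7123

$2414.71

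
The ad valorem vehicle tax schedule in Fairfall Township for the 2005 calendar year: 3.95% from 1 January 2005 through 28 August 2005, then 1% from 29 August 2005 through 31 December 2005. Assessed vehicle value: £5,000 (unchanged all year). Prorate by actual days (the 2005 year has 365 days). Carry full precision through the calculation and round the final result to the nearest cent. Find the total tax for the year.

1 January – 28 August 2005: 240 days at 3.95% → £5,000 × 3.95% × 240/365 = £129.8630
29 August – 31 December 2005: 125 days at 1% → £5,000 × 1% × 125/365 = £17.1233
Total = £146.9863

£146.99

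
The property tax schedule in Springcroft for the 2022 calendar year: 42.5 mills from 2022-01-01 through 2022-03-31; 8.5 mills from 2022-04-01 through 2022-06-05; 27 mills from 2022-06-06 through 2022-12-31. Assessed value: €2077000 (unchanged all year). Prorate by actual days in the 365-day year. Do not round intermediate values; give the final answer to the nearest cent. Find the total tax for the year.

2022-01-01 to 2022-03-31: 90 days at 42.5 mills → €2077000 × 4.25% × 90/365 = €21765.8219
2022-04-01 to 2022-06-05: 66 days at 8.5 mills → €2077000 × 0.85% × 66/365 = €3192.3205
2022-06-06 to 2022-12-31: 209 days at 27 mills → €2077000 × 2.7% × 209/365 = €32110.9890
Total = €57069.1315

€57069.13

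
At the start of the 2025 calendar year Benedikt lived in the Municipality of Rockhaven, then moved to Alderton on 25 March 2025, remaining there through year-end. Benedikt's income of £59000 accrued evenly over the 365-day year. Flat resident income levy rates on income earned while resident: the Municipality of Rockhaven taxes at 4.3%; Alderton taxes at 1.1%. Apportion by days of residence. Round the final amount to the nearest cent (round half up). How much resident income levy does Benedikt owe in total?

£1078.33

The Municipality of Rockhaven, 1 January – 24 March 2025: 83 days → £59000 × 4.3% × 83/365 = £576.9068
Alderton, 25 March – 31 December 2025: 282 days → £59000 × 1.1% × 282/365 = £501.4192
Total = £1078.3260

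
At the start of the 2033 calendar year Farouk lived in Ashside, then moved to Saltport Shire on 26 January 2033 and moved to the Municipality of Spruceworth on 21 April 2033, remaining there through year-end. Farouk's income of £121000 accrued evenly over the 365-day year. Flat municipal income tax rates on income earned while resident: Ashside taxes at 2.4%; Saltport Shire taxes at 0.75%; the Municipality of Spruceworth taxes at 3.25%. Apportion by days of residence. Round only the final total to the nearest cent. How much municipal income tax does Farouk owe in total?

Ashside, 1 January – 25 January 2033: 25 days → £121000 × 2.4% × 25/365 = £198.9041
Saltport Shire, 26 January – 20 April 2033: 85 days → £121000 × 0.75% × 85/365 = £211.3356
The Municipality of Spruceworth, 21 April – 31 December 2033: 255 days → £121000 × 3.25% × 255/365 = £2747.3630
Total = £3157.6027

£3157.60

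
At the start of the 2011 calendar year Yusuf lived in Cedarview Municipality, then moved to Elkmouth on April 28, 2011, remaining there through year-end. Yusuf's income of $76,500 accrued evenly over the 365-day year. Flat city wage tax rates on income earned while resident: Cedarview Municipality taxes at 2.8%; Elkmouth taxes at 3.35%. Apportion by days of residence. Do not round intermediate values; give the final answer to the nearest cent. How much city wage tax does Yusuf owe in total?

$2,427.88

Cedarview Municipality, January 1 – April 27, 2011: 117 days → $76,500 × 2.8% × 117/365 = $686.6137
Elkmouth, April 28 – December 31, 2011: 248 days → $76,500 × 3.35% × 248/365 = $1,741.2658
Total = $2,427.8795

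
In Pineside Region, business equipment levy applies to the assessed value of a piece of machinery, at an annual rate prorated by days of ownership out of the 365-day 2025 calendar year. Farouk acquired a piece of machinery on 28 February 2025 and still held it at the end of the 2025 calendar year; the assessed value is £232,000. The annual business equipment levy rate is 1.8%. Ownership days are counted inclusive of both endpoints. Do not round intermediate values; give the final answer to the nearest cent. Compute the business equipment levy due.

£3,512.42

Days held (28 February – 31 December 2025): 307 out of 365
Tax = £232,000 × 1.8% × 307/365 = £3,512.4164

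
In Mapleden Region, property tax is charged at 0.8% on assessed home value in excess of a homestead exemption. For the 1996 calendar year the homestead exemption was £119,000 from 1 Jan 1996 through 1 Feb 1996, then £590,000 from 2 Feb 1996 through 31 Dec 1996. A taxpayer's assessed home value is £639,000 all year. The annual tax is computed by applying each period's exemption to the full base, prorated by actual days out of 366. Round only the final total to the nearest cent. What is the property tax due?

£721.44

1 Jan – 1 Feb 1996: 32 days, exemption £119,000 → (£639,000 − £119,000) × 0.8% × 32/366 = £363.7158
2 Feb – 31 Dec 1996: 334 days, exemption £590,000 → (£639,000 − £590,000) × 0.8% × 334/366 = £357.7268
Total = £721.4426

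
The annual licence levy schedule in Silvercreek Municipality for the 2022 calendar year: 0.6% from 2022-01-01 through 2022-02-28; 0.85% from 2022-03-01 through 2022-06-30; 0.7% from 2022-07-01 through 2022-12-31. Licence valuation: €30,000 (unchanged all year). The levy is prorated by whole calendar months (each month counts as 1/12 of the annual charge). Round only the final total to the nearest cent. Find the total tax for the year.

2022-01-01 to 2022-02-28: 2 months at 0.6% → €30,000 × 0.6% × 2/12 = €30.0000
2022-03-01 to 2022-06-30: 4 months at 0.85% → €30,000 × 0.85% × 4/12 = €85.0000
2022-07-01 to 2022-12-31: 6 months at 0.7% → €30,000 × 0.7% × 6/12 = €105.0000
Total = €220.0000

€220.00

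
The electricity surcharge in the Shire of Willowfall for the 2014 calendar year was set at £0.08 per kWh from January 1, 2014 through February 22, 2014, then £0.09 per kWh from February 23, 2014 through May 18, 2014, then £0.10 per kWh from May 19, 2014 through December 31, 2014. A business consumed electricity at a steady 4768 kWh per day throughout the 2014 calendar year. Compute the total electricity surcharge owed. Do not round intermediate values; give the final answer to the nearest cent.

£164925.12

January 1 – February 22, 2014: 53 days × 4768 kWh/day = 252,704 kWh at £0.08/kWh → £20216.32
February 23 – May 18, 2014: 85 days × 4768 kWh/day = 405,280 kWh at £0.09/kWh → £36475.20
May 19 – December 31, 2014: 227 days × 4768 kWh/day = 1,082,336 kWh at £0.10/kWh → £108233.60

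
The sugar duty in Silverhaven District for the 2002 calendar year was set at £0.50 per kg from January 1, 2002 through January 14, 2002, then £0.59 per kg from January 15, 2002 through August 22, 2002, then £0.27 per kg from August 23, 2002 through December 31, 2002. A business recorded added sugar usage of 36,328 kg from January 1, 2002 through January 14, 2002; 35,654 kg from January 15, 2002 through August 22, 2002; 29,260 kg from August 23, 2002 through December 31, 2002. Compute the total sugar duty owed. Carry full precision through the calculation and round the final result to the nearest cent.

£47,100.06

January 1 – January 14, 2002: 36,328 kg at £0.50/kg → £18,164.00
January 15 – August 22, 2002: 35,654 kg at £0.59/kg → £21,035.86
August 23 – December 31, 2002: 29,260 kg at £0.27/kg → £7,900.20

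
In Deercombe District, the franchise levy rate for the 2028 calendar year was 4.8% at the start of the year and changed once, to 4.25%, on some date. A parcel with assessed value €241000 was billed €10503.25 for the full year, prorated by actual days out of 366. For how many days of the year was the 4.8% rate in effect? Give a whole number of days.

Let d = days at the first rate; then 366 − d days at the second rate.
€241000 × [4.8%·d + 4.25%·(366−d)] / 366 = €10503.25
Solving gives d = 72, so the new rate took effect on 13 March 2028.

72 days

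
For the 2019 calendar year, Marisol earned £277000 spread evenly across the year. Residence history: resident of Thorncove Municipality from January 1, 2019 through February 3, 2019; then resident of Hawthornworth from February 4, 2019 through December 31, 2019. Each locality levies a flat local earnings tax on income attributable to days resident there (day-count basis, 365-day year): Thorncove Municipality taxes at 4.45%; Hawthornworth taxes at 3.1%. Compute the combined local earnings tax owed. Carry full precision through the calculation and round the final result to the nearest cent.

Thorncove Municipality, January 1 – February 3, 2019: 34 days → £277000 × 4.45% × 34/365 = £1148.2219
Hawthornworth, February 4 – December 31, 2019: 331 days → £277000 × 3.1% × 331/365 = £7787.1151
Total = £8935.3370

£8935.34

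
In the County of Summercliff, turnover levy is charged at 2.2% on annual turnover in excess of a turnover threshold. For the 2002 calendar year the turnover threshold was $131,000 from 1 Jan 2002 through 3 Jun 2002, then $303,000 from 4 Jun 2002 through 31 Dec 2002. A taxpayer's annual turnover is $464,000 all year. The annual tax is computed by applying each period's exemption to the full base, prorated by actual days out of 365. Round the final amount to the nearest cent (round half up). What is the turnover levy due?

1 Jan – 3 Jun 2002: 154 days, exemption $131,000 → ($464,000 − $131,000) × 2.2% × 154/365 = $3,090.9699
4 Jun – 31 Dec 2002: 211 days, exemption $303,000 → ($464,000 − $303,000) × 2.2% × 211/365 = $2,047.5671
Total = $5,138.5370

$5,138.54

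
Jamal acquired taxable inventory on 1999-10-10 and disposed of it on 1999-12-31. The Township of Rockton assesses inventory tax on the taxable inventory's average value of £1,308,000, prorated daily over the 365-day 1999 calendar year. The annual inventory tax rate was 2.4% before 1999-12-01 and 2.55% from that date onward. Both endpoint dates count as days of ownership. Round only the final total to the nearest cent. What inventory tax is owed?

1999-10-10 to 1999-11-30: 52 days at 2.4% → £1,308,000 × 2.4% × 52/365 = £4,472.2849
1999-12-01 to 1999-12-31: 31 days at 2.55% → £1,308,000 × 2.55% × 31/365 = £2,832.8055
Total = £7,305.0904

£7,305.09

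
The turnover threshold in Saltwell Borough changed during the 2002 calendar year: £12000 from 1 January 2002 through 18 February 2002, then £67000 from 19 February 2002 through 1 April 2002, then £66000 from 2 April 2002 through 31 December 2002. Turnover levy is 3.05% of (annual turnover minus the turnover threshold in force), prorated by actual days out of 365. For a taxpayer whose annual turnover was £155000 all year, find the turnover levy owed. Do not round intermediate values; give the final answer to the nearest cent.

£2932.09

1 January – 18 February 2002: 49 days, exemption £12000 → (£155000 − £12000) × 3.05% × 49/365 = £585.5164
19 February – 1 April 2002: 42 days, exemption £67000 → (£155000 − £67000) × 3.05% × 42/365 = £308.8438
2 April – 31 December 2002: 274 days, exemption £66000 → (£155000 − £66000) × 3.05% × 274/365 = £2037.7342
Total = £2932.0945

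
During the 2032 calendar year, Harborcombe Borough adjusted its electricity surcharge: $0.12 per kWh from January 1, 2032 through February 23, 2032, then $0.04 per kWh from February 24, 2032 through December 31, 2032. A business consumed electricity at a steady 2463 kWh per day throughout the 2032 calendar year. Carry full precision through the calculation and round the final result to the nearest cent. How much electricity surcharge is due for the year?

January 1 – February 23, 2032: 54 days × 2463 kWh/day = 133,002 kWh at $0.12/kWh → $15,960.24
February 24 – December 31, 2032: 312 days × 2463 kWh/day = 768,456 kWh at $0.04/kWh → $30,738.24

$46,698.48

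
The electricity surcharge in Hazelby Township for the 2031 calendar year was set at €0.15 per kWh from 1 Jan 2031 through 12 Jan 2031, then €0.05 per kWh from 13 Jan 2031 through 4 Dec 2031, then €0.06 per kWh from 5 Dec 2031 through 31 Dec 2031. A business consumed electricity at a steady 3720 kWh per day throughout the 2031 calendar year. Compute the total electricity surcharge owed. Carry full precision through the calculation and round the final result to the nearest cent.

1 Jan – 12 Jan 2031: 12 days × 3720 kWh/day = 44,640 kWh at €0.15/kWh → €6696.00
13 Jan – 4 Dec 2031: 326 days × 3720 kWh/day = 1,212,720 kWh at €0.05/kWh → €60636.00
5 Dec – 31 Dec 2031: 27 days × 3720 kWh/day = 100,440 kWh at €0.06/kWh → €6026.40

€73358.40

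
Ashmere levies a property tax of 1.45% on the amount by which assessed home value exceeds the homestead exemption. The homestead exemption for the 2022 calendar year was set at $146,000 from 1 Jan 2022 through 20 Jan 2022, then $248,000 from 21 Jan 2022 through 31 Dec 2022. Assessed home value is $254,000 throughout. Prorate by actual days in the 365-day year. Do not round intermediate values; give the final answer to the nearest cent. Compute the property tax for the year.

1 Jan – 20 Jan 2022: 20 days, exemption $146,000 → ($254,000 − $146,000) × 1.45% × 20/365 = $85.8082
21 Jan – 31 Dec 2022: 345 days, exemption $248,000 → ($254,000 − $248,000) × 1.45% × 345/365 = $82.2329
Total = $168.0411

$168.04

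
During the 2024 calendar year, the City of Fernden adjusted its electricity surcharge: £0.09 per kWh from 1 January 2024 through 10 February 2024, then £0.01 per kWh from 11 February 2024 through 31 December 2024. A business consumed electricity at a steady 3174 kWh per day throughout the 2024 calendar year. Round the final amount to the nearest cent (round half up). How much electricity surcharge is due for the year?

£22027.56

1 January – 10 February 2024: 41 days × 3174 kWh/day = 130,134 kWh at £0.09/kWh → £11712.06
11 February – 31 December 2024: 325 days × 3174 kWh/day = 1,031,550 kWh at £0.01/kWh → £10315.50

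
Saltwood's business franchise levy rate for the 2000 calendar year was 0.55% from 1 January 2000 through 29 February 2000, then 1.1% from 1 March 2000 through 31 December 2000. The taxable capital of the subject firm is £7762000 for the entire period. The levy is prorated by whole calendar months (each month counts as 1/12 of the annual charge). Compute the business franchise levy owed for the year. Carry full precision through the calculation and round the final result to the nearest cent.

1 January – 29 February 2000: 2 months at 0.55% → £7762000 × 0.55% × 2/12 = £7115.1667
1 March – 31 December 2000: 10 months at 1.1% → £7762000 × 1.1% × 10/12 = £71151.6667
Total = £78266.8333

£78266.83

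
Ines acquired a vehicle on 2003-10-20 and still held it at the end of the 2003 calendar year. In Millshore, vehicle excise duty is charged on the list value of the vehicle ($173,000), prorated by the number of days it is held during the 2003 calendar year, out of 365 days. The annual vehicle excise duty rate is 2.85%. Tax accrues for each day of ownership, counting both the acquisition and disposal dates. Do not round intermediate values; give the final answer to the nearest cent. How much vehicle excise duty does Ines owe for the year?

Days held (2003-10-20 to 2003-12-31): 73 out of 365
Tax = $173,000 × 2.85% × 73/365 = $986.1000

$986.10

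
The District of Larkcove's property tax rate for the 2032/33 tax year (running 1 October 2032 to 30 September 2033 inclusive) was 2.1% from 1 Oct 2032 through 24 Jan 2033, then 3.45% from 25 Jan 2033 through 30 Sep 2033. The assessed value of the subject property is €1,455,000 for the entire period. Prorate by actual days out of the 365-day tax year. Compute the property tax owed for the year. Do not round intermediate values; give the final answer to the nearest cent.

1 Oct 2032 – 24 Jan 2033: 116 days at 2.1% → €1,455,000 × 2.1% × 116/365 = €9,710.6301
25 Jan – 30 Sep 2033: 249 days at 3.45% → €1,455,000 × 3.45% × 249/365 = €34,244.3219
Total = €43,954.9521

€43,954.95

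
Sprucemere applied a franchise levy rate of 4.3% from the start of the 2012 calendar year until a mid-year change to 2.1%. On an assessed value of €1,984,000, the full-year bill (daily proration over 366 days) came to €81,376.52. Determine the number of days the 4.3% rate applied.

333 days

Let d = days at the first rate; then 366 − d days at the second rate.
€1,984,000 × [4.3%·d + 2.1%·(366−d)] / 366 = €81,376.52
Solving gives d = 333, so the new rate took effect on 29 Nov 2012.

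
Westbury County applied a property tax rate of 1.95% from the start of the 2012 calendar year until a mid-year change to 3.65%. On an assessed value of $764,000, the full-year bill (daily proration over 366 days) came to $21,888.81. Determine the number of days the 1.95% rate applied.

Let d = days at the first rate; then 366 − d days at the second rate.
$764,000 × [1.95%·d + 3.65%·(366−d)] / 366 = $21,888.81
Solving gives d = 169, so the new rate took effect on 18 June 2012.

169 days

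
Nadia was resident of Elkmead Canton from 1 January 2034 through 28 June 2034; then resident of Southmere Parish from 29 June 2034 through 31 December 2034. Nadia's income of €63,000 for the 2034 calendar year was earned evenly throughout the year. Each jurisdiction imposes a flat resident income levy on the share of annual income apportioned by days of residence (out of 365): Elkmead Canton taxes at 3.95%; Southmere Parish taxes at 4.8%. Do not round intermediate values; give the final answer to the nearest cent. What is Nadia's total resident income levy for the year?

€2,761.38

Elkmead Canton, 1 January – 28 June 2034: 179 days → €63,000 × 3.95% × 179/365 = €1,220.3877
Southmere Parish, 29 June – 31 December 2034: 186 days → €63,000 × 4.8% × 186/365 = €1,540.9973
Total = €2,761.3849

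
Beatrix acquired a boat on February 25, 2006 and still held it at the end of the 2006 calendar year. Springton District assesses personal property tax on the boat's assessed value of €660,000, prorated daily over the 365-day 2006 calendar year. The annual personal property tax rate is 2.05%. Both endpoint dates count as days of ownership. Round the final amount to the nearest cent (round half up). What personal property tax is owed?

€11,491.23

Days held (February 25 – December 31, 2006): 310 out of 365
Tax = €660,000 × 2.05% × 310/365 = €11,491.2329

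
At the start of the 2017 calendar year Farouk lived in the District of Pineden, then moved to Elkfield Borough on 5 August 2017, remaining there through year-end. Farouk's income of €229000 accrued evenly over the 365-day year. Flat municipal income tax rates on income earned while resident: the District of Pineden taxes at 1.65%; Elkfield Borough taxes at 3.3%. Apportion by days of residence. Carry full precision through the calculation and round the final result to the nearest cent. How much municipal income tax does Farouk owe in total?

€5320.96

The District of Pineden, 1 January – 4 August 2017: 216 days → €229000 × 1.65% × 216/365 = €2236.0438
Elkfield Borough, 5 August – 31 December 2017: 149 days → €229000 × 3.3% × 149/365 = €3084.9123
Total = €5320.9562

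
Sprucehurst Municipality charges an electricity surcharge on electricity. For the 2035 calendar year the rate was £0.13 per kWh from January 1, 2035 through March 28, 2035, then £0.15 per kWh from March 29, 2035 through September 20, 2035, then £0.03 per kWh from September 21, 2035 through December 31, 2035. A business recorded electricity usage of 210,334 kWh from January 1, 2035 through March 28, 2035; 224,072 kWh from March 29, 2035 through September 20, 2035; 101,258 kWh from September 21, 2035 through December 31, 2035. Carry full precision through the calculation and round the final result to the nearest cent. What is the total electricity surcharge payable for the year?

£63991.96

January 1 – March 28, 2035: 210,334 kWh at £0.13/kWh → £27343.42
March 29 – September 20, 2035: 224,072 kWh at £0.15/kWh → £33610.80
September 21 – December 31, 2035: 101,258 kWh at £0.03/kWh → £3037.74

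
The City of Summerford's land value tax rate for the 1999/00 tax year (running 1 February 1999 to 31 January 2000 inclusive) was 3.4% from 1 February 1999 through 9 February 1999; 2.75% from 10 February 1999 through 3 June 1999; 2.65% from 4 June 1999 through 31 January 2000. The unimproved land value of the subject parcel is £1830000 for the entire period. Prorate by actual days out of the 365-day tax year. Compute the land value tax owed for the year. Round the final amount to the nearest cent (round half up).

£49404.99

1 February – 9 February 1999: 9 days at 3.4% → £1830000 × 3.4% × 9/365 = £1534.1918
10 February – 3 June 1999: 114 days at 2.75% → £1830000 × 2.75% × 114/365 = £15717.9452
4 June 1999 – 31 January 2000: 242 days at 2.65% → £1830000 × 2.65% × 242/365 = £32152.8493
Total = £49404.9863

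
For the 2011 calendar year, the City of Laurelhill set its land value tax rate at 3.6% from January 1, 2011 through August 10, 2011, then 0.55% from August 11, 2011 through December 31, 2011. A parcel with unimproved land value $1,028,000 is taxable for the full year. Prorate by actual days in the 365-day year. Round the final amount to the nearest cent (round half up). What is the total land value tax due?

$24,724.10

January 1 – August 10, 2011: 222 days at 3.6% → $1,028,000 × 3.6% × 222/365 = $22,508.9753
August 11 – December 31, 2011: 143 days at 0.55% → $1,028,000 × 0.55% × 143/365 = $2,215.1288
Total = $24,724.1041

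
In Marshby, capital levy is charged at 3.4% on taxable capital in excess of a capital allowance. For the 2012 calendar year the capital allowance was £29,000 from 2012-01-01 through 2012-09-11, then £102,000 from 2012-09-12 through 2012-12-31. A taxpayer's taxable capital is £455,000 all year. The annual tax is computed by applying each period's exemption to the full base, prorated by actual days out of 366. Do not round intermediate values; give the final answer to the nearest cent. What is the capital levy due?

£13,731.26

2012-01-01 to 2012-09-11: 255 days, exemption £29,000 → (£455,000 − £29,000) × 3.4% × 255/366 = £10,091.3115
2012-09-12 to 2012-12-31: 111 days, exemption £102,000 → (£455,000 − £102,000) × 3.4% × 111/366 = £3,639.9508
Total = £13,731.2623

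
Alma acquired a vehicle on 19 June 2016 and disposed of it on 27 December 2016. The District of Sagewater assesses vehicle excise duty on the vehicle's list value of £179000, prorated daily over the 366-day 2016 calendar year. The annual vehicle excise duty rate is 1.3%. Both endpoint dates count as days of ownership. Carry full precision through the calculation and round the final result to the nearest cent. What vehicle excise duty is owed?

£1220.72

Days held (19 June – 27 December 2016): 192 out of 366
Tax = £179000 × 1.3% × 192/366 = £1220.7213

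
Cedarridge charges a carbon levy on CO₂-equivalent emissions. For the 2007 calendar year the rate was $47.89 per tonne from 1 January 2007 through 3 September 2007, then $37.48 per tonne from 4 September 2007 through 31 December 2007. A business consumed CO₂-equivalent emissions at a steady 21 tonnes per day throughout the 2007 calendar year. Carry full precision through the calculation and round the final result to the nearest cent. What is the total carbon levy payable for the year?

1 January – 3 September 2007: 246 days × 21 tonnes/day = 5,166 tonnes at $47.89/tonne → $247399.74
4 September – 31 December 2007: 119 days × 21 tonnes/day = 2,499 tonnes at $37.48/tonne → $93662.52

$341062.26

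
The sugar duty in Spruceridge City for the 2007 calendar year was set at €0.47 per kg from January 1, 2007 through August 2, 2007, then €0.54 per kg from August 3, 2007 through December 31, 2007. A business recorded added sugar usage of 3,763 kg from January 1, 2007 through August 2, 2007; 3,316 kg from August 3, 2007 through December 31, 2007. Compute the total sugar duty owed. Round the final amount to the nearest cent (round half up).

January 1 – August 2, 2007: 3,763 kg at €0.47/kg → €1,768.61
August 3 – December 31, 2007: 3,316 kg at €0.54/kg → €1,790.64

€3,559.25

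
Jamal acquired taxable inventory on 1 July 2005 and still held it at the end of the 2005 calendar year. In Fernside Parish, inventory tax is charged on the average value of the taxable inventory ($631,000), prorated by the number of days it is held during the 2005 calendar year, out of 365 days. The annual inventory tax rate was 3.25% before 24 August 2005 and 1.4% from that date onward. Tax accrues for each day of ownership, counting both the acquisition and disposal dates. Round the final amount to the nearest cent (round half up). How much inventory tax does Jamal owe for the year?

$6,180.34

1 July – 23 August 2005: 54 days at 3.25% → $631,000 × 3.25% × 54/365 = $3,033.9863
24 August – 31 December 2005: 130 days at 1.4% → $631,000 × 1.4% × 130/365 = $3,146.3562
Total = $6,180.3425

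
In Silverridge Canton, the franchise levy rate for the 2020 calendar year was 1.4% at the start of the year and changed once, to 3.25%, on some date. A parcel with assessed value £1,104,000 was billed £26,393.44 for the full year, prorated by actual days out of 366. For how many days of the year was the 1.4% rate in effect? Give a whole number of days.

170 days

Let d = days at the first rate; then 366 − d days at the second rate.
£1,104,000 × [1.4%·d + 3.25%·(366−d)] / 366 = £26,393.44
Solving gives d = 170, so the new rate took effect on June 19, 2020.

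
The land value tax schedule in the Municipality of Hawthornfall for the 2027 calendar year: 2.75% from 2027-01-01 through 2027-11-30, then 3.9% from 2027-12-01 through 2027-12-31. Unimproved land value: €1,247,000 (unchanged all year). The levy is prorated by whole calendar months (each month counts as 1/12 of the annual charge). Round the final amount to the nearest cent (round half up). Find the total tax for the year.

€35,487.54

2027-01-01 to 2027-11-30: 11 months at 2.75% → €1,247,000 × 2.75% × 11/12 = €31,434.7917
2027-12-01 to 2027-12-31: 1 month at 3.9% → €1,247,000 × 3.9% × 1/12 = €4,052.7500
Total = €35,487.5417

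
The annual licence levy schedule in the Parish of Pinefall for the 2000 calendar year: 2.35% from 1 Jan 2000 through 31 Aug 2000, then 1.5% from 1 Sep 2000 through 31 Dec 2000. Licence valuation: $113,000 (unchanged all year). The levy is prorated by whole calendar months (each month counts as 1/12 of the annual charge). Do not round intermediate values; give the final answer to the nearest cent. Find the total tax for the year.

$2,335.33

1 Jan – 31 Aug 2000: 8 months at 2.35% → $113,000 × 2.35% × 8/12 = $1,770.3333
1 Sep – 31 Dec 2000: 4 months at 1.5% → $113,000 × 1.5% × 4/12 = $565.0000
Total = $2,335.3333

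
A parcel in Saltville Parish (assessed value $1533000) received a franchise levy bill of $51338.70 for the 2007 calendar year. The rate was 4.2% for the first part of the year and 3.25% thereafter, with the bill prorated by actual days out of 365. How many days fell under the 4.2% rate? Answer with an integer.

38 days

Let d = days at the first rate; then 365 − d days at the second rate.
$1533000 × [4.2%·d + 3.25%·(365−d)] / 365 = $51338.70
Solving gives d = 38, so the new rate took effect on 8 February 2007.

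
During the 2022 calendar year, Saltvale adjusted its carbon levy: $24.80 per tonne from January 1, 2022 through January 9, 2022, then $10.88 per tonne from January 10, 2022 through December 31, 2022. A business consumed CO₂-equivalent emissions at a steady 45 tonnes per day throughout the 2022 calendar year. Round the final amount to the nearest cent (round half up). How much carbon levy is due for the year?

January 1 – January 9, 2022: 9 days × 45 tonnes/day = 405 tonnes at $24.80/tonne → $10,044.00
January 10 – December 31, 2022: 356 days × 45 tonnes/day = 16,020 tonnes at $10.88/tonne → $174,297.60

$184,341.60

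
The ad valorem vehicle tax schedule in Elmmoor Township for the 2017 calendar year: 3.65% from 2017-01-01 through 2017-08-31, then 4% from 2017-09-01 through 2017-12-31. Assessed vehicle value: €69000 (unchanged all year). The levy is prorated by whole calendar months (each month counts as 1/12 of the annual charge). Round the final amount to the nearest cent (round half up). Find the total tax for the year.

€2599.00

2017-01-01 to 2017-08-31: 8 months at 3.65% → €69000 × 3.65% × 8/12 = €1679.0000
2017-09-01 to 2017-12-31: 4 months at 4% → €69000 × 4% × 4/12 = €920.0000
Total = €2599.0000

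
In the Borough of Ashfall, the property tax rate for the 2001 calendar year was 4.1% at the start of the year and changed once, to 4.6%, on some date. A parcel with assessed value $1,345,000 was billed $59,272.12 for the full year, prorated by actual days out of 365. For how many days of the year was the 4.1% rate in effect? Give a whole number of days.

141 days

Let d = days at the first rate; then 365 − d days at the second rate.
$1,345,000 × [4.1%·d + 4.6%·(365−d)] / 365 = $59,272.12
Solving gives d = 141, so the new rate took effect on 22 May 2001.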